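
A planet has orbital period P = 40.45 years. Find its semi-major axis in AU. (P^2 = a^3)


a = P^(2/3) = 40.45^(2/3) = 11.7836

11.7836 AU


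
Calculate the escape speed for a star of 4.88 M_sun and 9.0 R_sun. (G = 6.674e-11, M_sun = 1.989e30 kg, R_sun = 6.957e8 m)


M = 4.88 * 1.989e30 kg = 9.70632e+30 kg; R = 9.0 * 6.957e8 m = 6.2613e+09 m. v_esc = sqrt(2GM/R) = sqrt(2 * 6.674e-11 * 9.70632e+30 / 6.2613e+09) = 454886.6016

454886.6016 m/s


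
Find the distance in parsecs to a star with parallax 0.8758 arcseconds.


d = 1/p = 1/0.8758 = 1.1418

1.1418 pc


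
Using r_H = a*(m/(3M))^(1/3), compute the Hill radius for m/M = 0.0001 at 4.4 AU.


r_H = a * (m/3M)^(1/3) = 4.4 * (0.0001/3)^(1/3) = 0.1416

0.1416 AU


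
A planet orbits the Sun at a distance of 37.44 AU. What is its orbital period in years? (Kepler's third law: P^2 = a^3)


P = a^(3/2) = 37.44^1.5 = 229.0887

229.0887 years


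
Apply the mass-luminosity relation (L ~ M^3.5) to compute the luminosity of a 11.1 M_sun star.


L/L_sun = (M/M_sun)^3.5 = 11.1^3.5 = 4556.49

4556.49 L_sun


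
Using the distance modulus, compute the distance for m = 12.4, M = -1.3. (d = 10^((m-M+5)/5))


d = 10^((m - M + 5)/5) = 10^((12.4 - -1.3 + 5)/5) = 5495.4087

5495.4087 pc


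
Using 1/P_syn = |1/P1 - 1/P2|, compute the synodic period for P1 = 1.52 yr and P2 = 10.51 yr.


1/P_syn = |1/P1 - 1/P2| = |1/1.52 - 1/10.51| => P_syn = 1.777

1.777 years


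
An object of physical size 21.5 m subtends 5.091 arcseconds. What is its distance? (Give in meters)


D = size / theta_rad, theta_rad = 5.091 * pi/(180*3600) = 2.468e-05, D = 871084.9213

871084.9213 m


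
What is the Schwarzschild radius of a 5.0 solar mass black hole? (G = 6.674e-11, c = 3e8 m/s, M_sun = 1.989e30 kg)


M = 5.0 * 1.989e30 kg = 9.945e+30 kg. rs = 2GM/c^2 = 2 * 6.674e-11 * 9.945e+30 / (3e8)^2 = 14749.54

14749.54 m


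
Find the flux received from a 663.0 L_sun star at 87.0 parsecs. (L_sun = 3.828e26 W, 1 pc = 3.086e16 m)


F = L / (4*pi*d^2) = 2.538e+29 / (4*pi*(2.685e+18)^2) = 2.802e-09

2.802e-09 W/m^2


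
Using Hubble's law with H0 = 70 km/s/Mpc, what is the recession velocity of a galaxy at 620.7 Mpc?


v = H0 * d = 70 * 620.7 = 43449.0

43449.0 km/s


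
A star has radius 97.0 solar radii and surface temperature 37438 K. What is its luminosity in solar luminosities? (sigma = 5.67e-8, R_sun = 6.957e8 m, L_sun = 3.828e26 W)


R = 97.0 * 6.957e8 m = 6.74829e+10 m. L = 4*pi*R^2*sigma*T^4 = 4*pi*(6.74829e+10)^2 * 5.67e-8 * 37438^4 = 6.374277378e+33 W. L/L_sun = 6.374277378e+33 / 3.828e26 = 1.665e+07

1.665e+07 L_sun


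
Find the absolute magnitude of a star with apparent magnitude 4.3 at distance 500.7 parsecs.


M = m - 5*log10(d) + 5 = 4.3 - 5*log10(500.7) + 5 = -4.1979

-4.1979


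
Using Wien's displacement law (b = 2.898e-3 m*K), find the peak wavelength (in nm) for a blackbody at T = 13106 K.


lam_max = b / T = 2.898e-3 / 13106 = 2.211e-07 m = 221.1201 nm

221.1201 nm


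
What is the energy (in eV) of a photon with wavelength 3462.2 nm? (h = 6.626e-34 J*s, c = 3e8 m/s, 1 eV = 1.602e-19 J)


E = hc/lambda = 6.626e-34 * 3e8 / 3.462e-06 = 5.741e-20 J = 0.3584 eV

0.3584 eV


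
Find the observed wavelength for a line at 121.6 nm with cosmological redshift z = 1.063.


lam_obs = lam_emit * (1 + z) = 121.6 * (1 + 1.063) = 250.8608

250.8608 nm


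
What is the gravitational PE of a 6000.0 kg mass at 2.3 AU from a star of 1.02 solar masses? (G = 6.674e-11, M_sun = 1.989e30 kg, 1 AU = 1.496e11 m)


M = 1.02 * 1.989e30 kg = 2.02878e+30 kg; r = 2.3 AU * 1.496e11 m/AU = 3.4408e+11 m. U = -GM*m/r = -(6.674e-11 * 2.02878e+30 * 6000.0) / 3.4408e+11 = -2.361e+12

-2.361e+12 J


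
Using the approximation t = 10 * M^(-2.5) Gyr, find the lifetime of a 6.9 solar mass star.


t = 10 * M^(-2.5) = 10 * 6.9^(-2.5) = 0.08

0.08 Gyr


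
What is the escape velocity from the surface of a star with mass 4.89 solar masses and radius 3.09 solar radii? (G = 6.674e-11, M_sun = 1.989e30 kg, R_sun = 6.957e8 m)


M = 4.89 * 1.989e30 kg = 9.72621e+30 kg; R = 3.09 * 6.957e8 m = 2.149713e+09 m. v_esc = sqrt(2GM/R) = sqrt(2 * 6.674e-11 * 9.72621e+30 / 2.149713e+09) = 777122.8498

777122.8498 m/s


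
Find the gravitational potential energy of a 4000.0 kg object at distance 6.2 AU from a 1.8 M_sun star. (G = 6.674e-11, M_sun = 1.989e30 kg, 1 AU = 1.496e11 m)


M = 1.8 * 1.989e30 kg = 3.5802e+30 kg; r = 6.2 AU * 1.496e11 m/AU = 9.2752e+11 m. U = -GM*m/r = -(6.674e-11 * 3.5802e+30 * 4000.0) / 9.2752e+11 = -1.030e+12

-1.030e+12 J


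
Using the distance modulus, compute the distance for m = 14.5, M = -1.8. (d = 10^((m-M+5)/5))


d = 10^((m - M + 5)/5) = 10^((14.5 - -1.8 + 5)/5) = 18197.0086

18197.0086 pc


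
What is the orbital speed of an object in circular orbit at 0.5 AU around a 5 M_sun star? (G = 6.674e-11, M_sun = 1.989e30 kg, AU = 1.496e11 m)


v = sqrt(GM/r) = sqrt(6.674e-11 * 9.945e+30 / 7.480e+10) = 94198.6537

94198.6537 m/s


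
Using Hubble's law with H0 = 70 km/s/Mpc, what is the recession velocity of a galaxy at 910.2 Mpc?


v = H0 * d = 70 * 910.2 = 63714.0

63714.0 km/s


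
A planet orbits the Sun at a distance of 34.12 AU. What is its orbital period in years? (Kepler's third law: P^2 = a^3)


P = a^(3/2) = 34.12^1.5 = 199.3029

199.3029 years


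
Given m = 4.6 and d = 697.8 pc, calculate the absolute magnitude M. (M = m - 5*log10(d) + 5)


M = m - 5*log10(d) + 5 = 4.6 - 5*log10(697.8) + 5 = -4.6187

-4.6187


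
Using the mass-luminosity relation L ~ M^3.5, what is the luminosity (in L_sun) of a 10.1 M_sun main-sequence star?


L/L_sun = (M/M_sun)^3.5 = 10.1^3.5 = 3274.3478

3274.3478 L_sun


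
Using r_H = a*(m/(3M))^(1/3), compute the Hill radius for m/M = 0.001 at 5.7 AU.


r_H = a * (m/3M)^(1/3) = 5.7 * (0.001/3)^(1/3) = 0.3952

0.3952 AU


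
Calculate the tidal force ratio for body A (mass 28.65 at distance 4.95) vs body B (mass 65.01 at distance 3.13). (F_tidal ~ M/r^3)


Ratio = (M1/r1^3) / (M2/r2^3) = (28.65/4.95^3) / (65.01/3.13^3) = 0.1114

0.1114


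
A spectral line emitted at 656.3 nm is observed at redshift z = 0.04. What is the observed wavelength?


lam_obs = lam_emit * (1 + z) = 656.3 * (1 + 0.04) = 682.552

682.552 nm


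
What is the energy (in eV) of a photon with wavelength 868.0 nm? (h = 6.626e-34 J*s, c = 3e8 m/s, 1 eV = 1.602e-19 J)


E = hc/lambda = 6.626e-34 * 3e8 / 8.680e-07 = 2.290e-19 J = 1.4295 eV

1.4295 eV


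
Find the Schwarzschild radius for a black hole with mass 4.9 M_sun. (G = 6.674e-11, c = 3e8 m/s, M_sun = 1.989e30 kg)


M = 4.9 * 1.989e30 kg = 9.7461e+30 kg. rs = 2GM/c^2 = 2 * 6.674e-11 * 9.7461e+30 / (3e8)^2 = 14454.5492

14454.5492 m


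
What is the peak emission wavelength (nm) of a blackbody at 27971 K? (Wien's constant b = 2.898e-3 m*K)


lam_max = b / T = 2.898e-3 / 27971 = 1.036e-07 m = 103.6073 nm

103.6073 nm


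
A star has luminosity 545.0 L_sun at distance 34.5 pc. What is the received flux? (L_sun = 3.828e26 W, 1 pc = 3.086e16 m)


F = L / (4*pi*d^2) = 2.086e+29 / (4*pi*(1.065e+18)^2) = 1.465e-08

1.465e-08 W/m^2


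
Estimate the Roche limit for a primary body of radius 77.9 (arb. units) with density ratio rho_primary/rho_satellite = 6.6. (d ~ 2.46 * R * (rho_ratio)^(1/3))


d_Roche = 2.46 * 77.9 * 6.6^(1/3) = 359.4627

359.4627


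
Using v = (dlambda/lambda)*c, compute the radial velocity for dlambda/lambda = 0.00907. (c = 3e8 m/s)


v = (dlambda/lambda) * c = 0.00907 * 3e8 = 2.721e+06

2.721e+06 m/s


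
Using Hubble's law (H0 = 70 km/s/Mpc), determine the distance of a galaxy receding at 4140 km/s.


d = v / H0 = 4140 / 70 = 59.1429

59.1429 Mpc


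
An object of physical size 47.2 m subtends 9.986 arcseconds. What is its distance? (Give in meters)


D = size / theta_rad, theta_rad = 9.986 * pi/(180*3600) = 4.841e-05, D = 974934.7942

974934.7942 m


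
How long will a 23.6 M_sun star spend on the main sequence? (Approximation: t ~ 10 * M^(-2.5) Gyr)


t = 10 * M^(-2.5) = 10 * 23.6^(-2.5) = 0.0037

0.0037 Gyr


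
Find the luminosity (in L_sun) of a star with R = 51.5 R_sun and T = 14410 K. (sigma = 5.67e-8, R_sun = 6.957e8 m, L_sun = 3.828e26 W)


R = 51.5 * 6.957e8 m = 3.582855e+10 m. L = 4*pi*R^2*sigma*T^4 = 4*pi*(3.582855e+10)^2 * 5.67e-8 * 14410^4 = 3.943731243e+31 W. L/L_sun = 3.943731243e+31 / 3.828e26 = 103023.2822

103023.2822 L_sun


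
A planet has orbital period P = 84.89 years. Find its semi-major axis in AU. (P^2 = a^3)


a = P^(2/3) = 84.89^(2/3) = 19.3154

19.3154 AU


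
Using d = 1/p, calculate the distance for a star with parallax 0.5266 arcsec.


d = 1/p = 1/0.5266 = 1.899

1.899 pc


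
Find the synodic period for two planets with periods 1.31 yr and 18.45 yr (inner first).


1/P_syn = |1/P1 - 1/P2| = |1/1.31 - 1/18.45| => P_syn = 1.4101

1.4101 years


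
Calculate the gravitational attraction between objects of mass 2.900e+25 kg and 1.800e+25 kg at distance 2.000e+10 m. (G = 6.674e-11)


F = G*m1*m2/r^2 = 6.674e-11 * 2.900e+25 * 1.800e+25 / (2.000e+10)^2 = 6.674e-11 * 5.220e+50 / 4.000e+20 = 8.710e+19

8.710e+19 N


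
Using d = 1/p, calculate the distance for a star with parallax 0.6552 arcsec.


d = 1/p = 1/0.6552 = 1.5263

1.5263 pc


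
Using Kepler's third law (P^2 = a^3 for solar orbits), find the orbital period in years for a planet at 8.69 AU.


P = a^(3/2) = 8.69^1.5 = 25.6171

25.6171 years


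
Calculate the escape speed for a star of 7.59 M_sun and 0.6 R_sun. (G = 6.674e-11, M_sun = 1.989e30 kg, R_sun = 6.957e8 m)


M = 7.59 * 1.989e30 kg = 1.509651e+31 kg; R = 0.6 * 6.957e8 m = 4.1742e+08 m. v_esc = sqrt(2GM/R) = sqrt(2 * 6.674e-11 * 1.509651e+31 / 4.1742e+08) = 2.197e+06

2.197e+06 m/s


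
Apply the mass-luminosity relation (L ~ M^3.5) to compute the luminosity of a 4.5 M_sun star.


L/L_sun = (M/M_sun)^3.5 = 4.5^3.5 = 193.3053

193.3053 L_sun


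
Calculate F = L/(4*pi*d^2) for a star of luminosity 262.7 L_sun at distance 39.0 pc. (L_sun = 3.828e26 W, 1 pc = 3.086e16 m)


F = L / (4*pi*d^2) = 1.006e+29 / (4*pi*(1.204e+18)^2) = 5.525e-09

5.525e-09 W/m^2


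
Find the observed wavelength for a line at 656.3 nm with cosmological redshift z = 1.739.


lam_obs = lam_emit * (1 + z) = 656.3 * (1 + 1.739) = 1797.6057

1797.6057 nm


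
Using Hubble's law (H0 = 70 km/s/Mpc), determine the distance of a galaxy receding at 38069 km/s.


d = v / H0 = 38069 / 70 = 543.8429

543.8429 Mpc


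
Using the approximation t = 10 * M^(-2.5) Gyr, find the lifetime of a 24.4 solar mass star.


t = 10 * M^(-2.5) = 10 * 24.4^(-2.5) = 0.0034

0.0034 Gyr


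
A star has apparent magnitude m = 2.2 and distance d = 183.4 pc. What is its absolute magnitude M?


M = m - 5*log10(d) + 5 = 2.2 - 5*log10(183.4) + 5 = -4.117

-4.117


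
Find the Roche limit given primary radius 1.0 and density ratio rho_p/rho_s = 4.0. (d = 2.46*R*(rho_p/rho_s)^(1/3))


d_Roche = 2.46 * 1.0 * 4.0^(1/3) = 3.905

3.905


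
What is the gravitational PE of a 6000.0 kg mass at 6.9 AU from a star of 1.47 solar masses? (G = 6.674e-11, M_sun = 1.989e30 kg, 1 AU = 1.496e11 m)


M = 1.47 * 1.989e30 kg = 2.92383e+30 kg; r = 6.9 AU * 1.496e11 m/AU = 1.03224e+12 m. U = -GM*m/r = -(6.674e-11 * 2.92383e+30 * 6000.0) / 1.03224e+12 = -1.134e+12

-1.134e+12 J


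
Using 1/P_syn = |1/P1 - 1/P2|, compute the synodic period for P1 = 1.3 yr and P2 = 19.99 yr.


1/P_syn = |1/P1 - 1/P2| = |1/1.3 - 1/19.99| => P_syn = 1.3904

1.3904 years


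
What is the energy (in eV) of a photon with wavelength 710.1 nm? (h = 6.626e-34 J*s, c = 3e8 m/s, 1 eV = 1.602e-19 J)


E = hc/lambda = 6.626e-34 * 3e8 / 7.101e-07 = 2.799e-19 J = 1.7474 eV

1.7474 eV


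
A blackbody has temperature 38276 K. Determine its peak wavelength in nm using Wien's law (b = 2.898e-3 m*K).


lam_max = b / T = 2.898e-3 / 38276 = 7.571e-08 m = 75.7132 nm

75.7132 nm


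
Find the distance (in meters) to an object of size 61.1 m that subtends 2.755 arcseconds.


D = size / theta_rad, theta_rad = 2.755 * pi/(180*3600) = 1.336e-05, D = 4.575e+06

4.575e+06 m


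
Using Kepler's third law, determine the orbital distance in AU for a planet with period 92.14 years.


a = P^(2/3) = 92.14^(2/3) = 20.4001

20.4001 AU


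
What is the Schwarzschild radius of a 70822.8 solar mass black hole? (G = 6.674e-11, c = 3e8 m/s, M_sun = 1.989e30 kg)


M = 70822.8 * 1.989e30 kg = 1.408665492e+35 kg. rs = 2GM/c^2 = 2 * 6.674e-11 * 1.408665492e+35 / (3e8)^2 = 2.089e+08

2.089e+08 m


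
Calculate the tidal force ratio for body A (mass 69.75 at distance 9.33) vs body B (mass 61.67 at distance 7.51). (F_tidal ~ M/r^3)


Ratio = (M1/r1^3) / (M2/r2^3) = (69.75/9.33^3) / (61.67/7.51^3) = 0.5899

0.5899


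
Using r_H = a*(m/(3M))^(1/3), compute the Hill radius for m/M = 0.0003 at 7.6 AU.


r_H = a * (m/3M)^(1/3) = 7.6 * (0.0003/3)^(1/3) = 0.3528

0.3528 AU


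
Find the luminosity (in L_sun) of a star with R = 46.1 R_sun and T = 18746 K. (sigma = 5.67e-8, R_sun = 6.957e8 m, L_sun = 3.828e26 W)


R = 46.1 * 6.957e8 m = 3.207177e+10 m. L = 4*pi*R^2*sigma*T^4 = 4*pi*(3.207177e+10)^2 * 5.67e-8 * 18746^4 = 9.050513722e+31 W. L/L_sun = 9.050513722e+31 / 3.828e26 = 236429.3031

236429.3031 L_sun


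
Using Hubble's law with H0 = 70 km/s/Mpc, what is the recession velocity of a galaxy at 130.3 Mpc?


v = H0 * d = 70 * 130.3 = 9121.0

9121.0 km/s


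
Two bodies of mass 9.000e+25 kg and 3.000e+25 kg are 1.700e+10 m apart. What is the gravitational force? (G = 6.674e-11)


F = G*m1*m2/r^2 = 6.674e-11 * 9.000e+25 * 3.000e+25 / (1.700e+10)^2 = 6.674e-11 * 2.700e+51 / 2.890e+20 = 6.235e+20

6.235e+20 N


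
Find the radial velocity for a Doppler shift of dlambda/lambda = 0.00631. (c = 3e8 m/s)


v = (dlambda/lambda) * c = 0.00631 * 3e8 = 1.893e+06

1.893e+06 m/s


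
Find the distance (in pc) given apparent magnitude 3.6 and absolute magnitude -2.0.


d = 10^((m - M + 5)/5) = 10^((3.6 - -2.0 + 5)/5) = 131.8257

131.8257 pc


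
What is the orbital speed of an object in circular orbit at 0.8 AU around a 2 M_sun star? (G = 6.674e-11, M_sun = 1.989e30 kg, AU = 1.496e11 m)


v = sqrt(GM/r) = sqrt(6.674e-11 * 3.978e+30 / 1.197e+11) = 47099.3269

47099.3269 m/s


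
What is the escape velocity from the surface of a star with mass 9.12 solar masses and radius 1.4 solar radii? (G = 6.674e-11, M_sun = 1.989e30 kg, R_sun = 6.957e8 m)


M = 9.12 * 1.989e30 kg = 1.813968e+31 kg; R = 1.4 * 6.957e8 m = 9.7398e+08 m. v_esc = sqrt(2GM/R) = sqrt(2 * 6.674e-11 * 1.813968e+31 / 9.7398e+08) = 1.577e+06

1.577e+06 m/s


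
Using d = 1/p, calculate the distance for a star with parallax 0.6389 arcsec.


d = 1/p = 1/0.6389 = 1.5652

1.5652 pc


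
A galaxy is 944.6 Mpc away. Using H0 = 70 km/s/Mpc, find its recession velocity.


v = H0 * d = 70 * 944.6 = 66122.0

66122.0 km/s


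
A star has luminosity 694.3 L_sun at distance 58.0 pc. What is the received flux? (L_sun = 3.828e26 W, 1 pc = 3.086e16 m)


F = L / (4*pi*d^2) = 2.658e+29 / (4*pi*(1.790e+18)^2) = 6.602e-09

6.602e-09 W/m^2


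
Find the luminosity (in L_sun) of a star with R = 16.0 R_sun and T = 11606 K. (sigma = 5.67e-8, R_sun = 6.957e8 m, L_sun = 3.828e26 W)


R = 16.0 * 6.957e8 m = 1.11312e+10 m. L = 4*pi*R^2*sigma*T^4 = 4*pi*(1.11312e+10)^2 * 5.67e-8 * 11606^4 = 1.601795834e+30 W. L/L_sun = 1.601795834e+30 / 3.828e26 = 4184.4196

4184.4196 L_sun


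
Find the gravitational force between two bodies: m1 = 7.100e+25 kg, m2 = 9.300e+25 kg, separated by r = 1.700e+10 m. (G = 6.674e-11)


F = G*m1*m2/r^2 = 6.674e-11 * 7.100e+25 * 9.300e+25 / (1.700e+10)^2 = 6.674e-11 * 6.603e+51 / 2.890e+20 = 1.525e+21

1.525e+21 N


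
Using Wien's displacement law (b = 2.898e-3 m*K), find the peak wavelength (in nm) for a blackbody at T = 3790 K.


lam_max = b / T = 2.898e-3 / 3790 = 7.646e-07 m = 764.6438 nm

764.6438 nm


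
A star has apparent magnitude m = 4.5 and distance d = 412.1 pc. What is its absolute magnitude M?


M = m - 5*log10(d) + 5 = 4.5 - 5*log10(412.1) + 5 = -3.575

-3.575


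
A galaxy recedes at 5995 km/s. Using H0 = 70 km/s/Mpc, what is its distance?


d = v / H0 = 5995 / 70 = 85.6429

85.6429 Mpc


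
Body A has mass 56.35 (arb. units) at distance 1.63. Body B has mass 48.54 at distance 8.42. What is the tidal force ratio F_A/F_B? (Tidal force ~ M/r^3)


Ratio = (M1/r1^3) / (M2/r2^3) = (56.35/1.63^3) / (48.54/8.42^3) = 160.0175

160.0175


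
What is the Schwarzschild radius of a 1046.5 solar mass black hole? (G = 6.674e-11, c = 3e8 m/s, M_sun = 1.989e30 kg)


M = 1046.5 * 1.989e30 kg = 2.0814885e+33 kg. rs = 2GM/c^2 = 2 * 6.674e-11 * 2.0814885e+33 / (3e8)^2 = 3.087e+06

3.087e+06 m


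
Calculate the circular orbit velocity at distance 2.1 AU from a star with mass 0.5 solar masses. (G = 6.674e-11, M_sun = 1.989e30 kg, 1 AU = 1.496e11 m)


v = sqrt(GM/r) = sqrt(6.674e-11 * 9.945e+29 / 3.142e+11) = 14535.1678

14535.1678 m/s


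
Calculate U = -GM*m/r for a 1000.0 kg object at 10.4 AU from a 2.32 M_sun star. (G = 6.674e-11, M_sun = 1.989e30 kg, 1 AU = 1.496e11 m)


M = 2.32 * 1.989e30 kg = 4.61448e+30 kg; r = 10.4 AU * 1.496e11 m/AU = 1.55584e+12 m. U = -GM*m/r = -(6.674e-11 * 4.61448e+30 * 1000.0) / 1.55584e+12 = -1.979e+11

-1.979e+11 J


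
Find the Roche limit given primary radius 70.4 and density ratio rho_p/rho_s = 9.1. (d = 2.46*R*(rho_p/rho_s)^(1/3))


d_Roche = 2.46 * 70.4 * 9.1^(1/3) = 361.5665

361.5665


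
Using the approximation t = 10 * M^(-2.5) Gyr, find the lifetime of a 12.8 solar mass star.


t = 10 * M^(-2.5) = 10 * 12.8^(-2.5) = 0.0171

0.0171 Gyr


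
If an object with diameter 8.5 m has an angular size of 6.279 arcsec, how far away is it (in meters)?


D = size / theta_rad, theta_rad = 6.279 * pi/(180*3600) = 3.044e-05, D = 279224.5347

279224.5347 m


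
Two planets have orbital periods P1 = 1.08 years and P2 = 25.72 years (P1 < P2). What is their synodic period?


1/P_syn = |1/P1 - 1/P2| = |1/1.08 - 1/25.72| => P_syn = 1.1273

1.1273 years


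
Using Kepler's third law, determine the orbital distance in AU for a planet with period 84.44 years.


a = P^(2/3) = 84.44^(2/3) = 19.2471

19.2471 AU


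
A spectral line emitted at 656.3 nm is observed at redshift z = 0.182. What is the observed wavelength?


lam_obs = lam_emit * (1 + z) = 656.3 * (1 + 0.182) = 775.7466

775.7466 nm


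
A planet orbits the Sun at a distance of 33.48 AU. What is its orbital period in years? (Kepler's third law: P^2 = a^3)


P = a^(3/2) = 33.48^1.5 = 193.7217

193.7217 years


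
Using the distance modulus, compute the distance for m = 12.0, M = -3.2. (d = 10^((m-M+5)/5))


d = 10^((m - M + 5)/5) = 10^((12.0 - -3.2 + 5)/5) = 10964.782

10964.782 pc


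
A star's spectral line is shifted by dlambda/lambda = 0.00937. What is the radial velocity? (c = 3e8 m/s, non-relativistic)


v = (dlambda/lambda) * c = 0.00937 * 3e8 = 2.811e+06

2.811e+06 m/s


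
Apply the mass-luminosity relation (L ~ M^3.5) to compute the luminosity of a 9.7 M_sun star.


L/L_sun = (M/M_sun)^3.5 = 9.7^3.5 = 2842.5039

2842.5039 L_sun


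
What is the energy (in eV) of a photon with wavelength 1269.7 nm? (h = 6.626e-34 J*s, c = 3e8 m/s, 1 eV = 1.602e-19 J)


E = hc/lambda = 6.626e-34 * 3e8 / 1.270e-06 = 1.566e-19 J = 0.9773 eV

0.9773 eV


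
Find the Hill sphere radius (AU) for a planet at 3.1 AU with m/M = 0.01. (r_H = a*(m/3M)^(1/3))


r_H = a * (m/3M)^(1/3) = 3.1 * (0.01/3)^(1/3) = 0.4631

0.4631 AU


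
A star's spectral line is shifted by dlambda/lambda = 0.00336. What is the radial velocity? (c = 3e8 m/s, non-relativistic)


v = (dlambda/lambda) * c = 0.00336 * 3e8 = 1.008e+06

1.008e+06 m/s


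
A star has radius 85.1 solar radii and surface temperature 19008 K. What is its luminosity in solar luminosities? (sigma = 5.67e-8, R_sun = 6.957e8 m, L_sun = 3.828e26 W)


R = 85.1 * 6.957e8 m = 5.920407e+10 m. L = 4*pi*R^2*sigma*T^4 = 4*pi*(5.920407e+10)^2 * 5.67e-8 * 19008^4 = 3.260181232e+32 W. L/L_sun = 3.260181232e+32 / 3.828e26 = 851666.9886

851666.9886 L_sun


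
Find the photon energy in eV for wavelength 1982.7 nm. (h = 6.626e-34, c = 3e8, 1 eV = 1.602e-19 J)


E = hc/lambda = 6.626e-34 * 3e8 / 1.983e-06 = 1.003e-19 J = 0.6258 eV

0.6258 eV


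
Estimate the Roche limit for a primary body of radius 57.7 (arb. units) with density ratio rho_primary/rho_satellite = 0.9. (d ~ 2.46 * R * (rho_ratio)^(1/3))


d_Roche = 2.46 * 57.7 * 0.9^(1/3) = 137.0435

137.0435


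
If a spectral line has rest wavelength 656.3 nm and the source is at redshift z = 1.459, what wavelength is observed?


lam_obs = lam_emit * (1 + z) = 656.3 * (1 + 1.459) = 1613.8417

1613.8417 nm


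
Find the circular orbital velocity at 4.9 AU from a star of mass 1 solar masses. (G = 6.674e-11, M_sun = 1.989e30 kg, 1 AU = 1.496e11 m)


v = sqrt(GM/r) = sqrt(6.674e-11 * 1.989e+30 / 7.330e+11) = 13456.9505

13456.9505 m/s


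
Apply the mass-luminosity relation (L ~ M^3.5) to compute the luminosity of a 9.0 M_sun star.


L/L_sun = (M/M_sun)^3.5 = 9.0^3.5 = 2187.0

2187.0 L_sun


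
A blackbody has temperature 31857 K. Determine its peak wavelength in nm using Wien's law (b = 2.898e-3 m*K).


lam_max = b / T = 2.898e-3 / 31857 = 9.097e-08 m = 90.969 nm

90.969 nm


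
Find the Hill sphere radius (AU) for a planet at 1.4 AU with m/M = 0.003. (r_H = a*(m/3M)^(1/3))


r_H = a * (m/3M)^(1/3) = 1.4 * (0.003/3)^(1/3) = 0.14

0.14 AU


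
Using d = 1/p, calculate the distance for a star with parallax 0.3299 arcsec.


d = 1/p = 1/0.3299 = 3.0312

3.0312 pc


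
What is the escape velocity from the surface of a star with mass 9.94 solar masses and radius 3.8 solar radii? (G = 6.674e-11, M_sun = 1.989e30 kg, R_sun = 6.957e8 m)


M = 9.94 * 1.989e30 kg = 1.977066e+31 kg; R = 3.8 * 6.957e8 m = 2.64366e+09 m. v_esc = sqrt(2GM/R) = sqrt(2 * 6.674e-11 * 1.977066e+31 / 2.64366e+09) = 999115.9284

999115.9284 m/s


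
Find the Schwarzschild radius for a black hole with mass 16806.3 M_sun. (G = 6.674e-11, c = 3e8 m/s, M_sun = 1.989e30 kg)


M = 16806.3 * 1.989e30 kg = 3.34277307e+34 kg. rs = 2GM/c^2 = 2 * 6.674e-11 * 3.34277307e+34 / (3e8)^2 = 4.958e+07

4.958e+07 m


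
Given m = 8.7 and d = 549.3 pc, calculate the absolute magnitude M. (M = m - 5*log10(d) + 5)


M = m - 5*log10(d) + 5 = 8.7 - 5*log10(549.3) + 5 = 9.520e-04

9.520e-04


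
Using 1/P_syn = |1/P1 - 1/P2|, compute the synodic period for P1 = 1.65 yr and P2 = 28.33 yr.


1/P_syn = |1/P1 - 1/P2| = |1/1.65 - 1/28.33| => P_syn = 1.752

1.752 years


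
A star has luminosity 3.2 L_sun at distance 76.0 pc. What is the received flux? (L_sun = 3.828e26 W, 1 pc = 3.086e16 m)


F = L / (4*pi*d^2) = 1.225e+27 / (4*pi*(2.345e+18)^2) = 1.772e-11

1.772e-11 W/m^2


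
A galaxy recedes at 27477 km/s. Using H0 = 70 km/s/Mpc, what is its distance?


d = v / H0 = 27477 / 70 = 392.5286

392.5286 Mpc


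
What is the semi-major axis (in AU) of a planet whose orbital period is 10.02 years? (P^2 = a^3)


a = P^(2/3) = 10.02^(2/3) = 4.6478

4.6478 AU


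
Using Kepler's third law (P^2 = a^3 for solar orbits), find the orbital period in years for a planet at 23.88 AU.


P = a^(3/2) = 23.88^1.5 = 116.6948

116.6948 years


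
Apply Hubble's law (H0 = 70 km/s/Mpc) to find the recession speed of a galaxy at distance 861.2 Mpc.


v = H0 * d = 70 * 861.2 = 60284.0

60284.0 km/s


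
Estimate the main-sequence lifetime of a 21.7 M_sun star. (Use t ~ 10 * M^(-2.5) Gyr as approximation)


t = 10 * M^(-2.5) = 10 * 21.7^(-2.5) = 0.0046

0.0046 Gyr


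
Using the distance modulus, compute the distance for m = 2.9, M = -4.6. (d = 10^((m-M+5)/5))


d = 10^((m - M + 5)/5) = 10^((2.9 - -4.6 + 5)/5) = 316.2278

316.2278 pc


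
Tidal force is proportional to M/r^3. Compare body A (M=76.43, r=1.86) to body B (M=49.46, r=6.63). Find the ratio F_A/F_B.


Ratio = (M1/r1^3) / (M2/r2^3) = (76.43/1.86^3) / (49.46/6.63^3) = 69.9861

69.9861


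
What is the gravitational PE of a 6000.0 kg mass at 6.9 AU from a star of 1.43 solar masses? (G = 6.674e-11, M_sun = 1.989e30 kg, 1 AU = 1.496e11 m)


M = 1.43 * 1.989e30 kg = 2.84427e+30 kg; r = 6.9 AU * 1.496e11 m/AU = 1.03224e+12 m. U = -GM*m/r = -(6.674e-11 * 2.84427e+30 * 6000.0) / 1.03224e+12 = -1.103e+12

-1.103e+12 J


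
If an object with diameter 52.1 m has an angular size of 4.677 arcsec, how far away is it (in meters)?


D = size / theta_rad, theta_rad = 4.677 * pi/(180*3600) = 2.267e-05, D = 2.298e+06

2.298e+06 m


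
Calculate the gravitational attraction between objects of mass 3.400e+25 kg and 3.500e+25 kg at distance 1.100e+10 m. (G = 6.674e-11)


F = G*m1*m2/r^2 = 6.674e-11 * 3.400e+25 * 3.500e+25 / (1.100e+10)^2 = 6.674e-11 * 1.190e+51 / 1.210e+20 = 6.564e+20

6.564e+20 N


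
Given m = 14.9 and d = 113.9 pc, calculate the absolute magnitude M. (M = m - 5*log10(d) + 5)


M = m - 5*log10(d) + 5 = 14.9 - 5*log10(113.9) + 5 = 9.6174

9.6174


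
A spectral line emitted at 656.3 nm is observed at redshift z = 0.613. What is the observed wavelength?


lam_obs = lam_emit * (1 + z) = 656.3 * (1 + 0.613) = 1058.6119

1058.6119 nm


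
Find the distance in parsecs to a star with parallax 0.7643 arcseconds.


d = 1/p = 1/0.7643 = 1.3084

1.3084 pc


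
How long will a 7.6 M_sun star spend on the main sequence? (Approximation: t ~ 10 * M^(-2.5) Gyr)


t = 10 * M^(-2.5) = 10 * 7.6^(-2.5) = 0.0628

0.0628 Gyr


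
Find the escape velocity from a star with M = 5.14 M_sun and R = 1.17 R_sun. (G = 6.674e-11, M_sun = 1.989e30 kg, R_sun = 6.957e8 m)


M = 5.14 * 1.989e30 kg = 1.022346e+31 kg; R = 1.17 * 6.957e8 m = 8.13969e+08 m. v_esc = sqrt(2GM/R) = sqrt(2 * 6.674e-11 * 1.022346e+31 / 8.13969e+08) = 1.295e+06

1.295e+06 m/s


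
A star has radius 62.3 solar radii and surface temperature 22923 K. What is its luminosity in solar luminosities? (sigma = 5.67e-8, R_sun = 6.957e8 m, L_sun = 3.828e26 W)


R = 62.3 * 6.957e8 m = 4.334211e+10 m. L = 4*pi*R^2*sigma*T^4 = 4*pi*(4.334211e+10)^2 * 5.67e-8 * 22923^4 = 3.695718131e+32 W. L/L_sun = 3.695718131e+32 / 3.828e26 = 965443.6079

965443.6079 L_sun


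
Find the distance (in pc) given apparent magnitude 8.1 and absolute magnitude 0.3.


d = 10^((m - M + 5)/5) = 10^((8.1 - 0.3 + 5)/5) = 363.0781

363.0781 pc


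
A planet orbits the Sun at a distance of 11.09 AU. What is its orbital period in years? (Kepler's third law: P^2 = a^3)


P = a^(3/2) = 11.09^1.5 = 36.9315

36.9315 years


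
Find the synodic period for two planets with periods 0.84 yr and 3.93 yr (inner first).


1/P_syn = |1/P1 - 1/P2| = |1/0.84 - 1/3.93| => P_syn = 1.0683

1.0683 years


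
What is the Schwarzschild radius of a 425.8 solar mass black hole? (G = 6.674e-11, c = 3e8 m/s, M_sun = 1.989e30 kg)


M = 425.8 * 1.989e30 kg = 8.469162e+32 kg. rs = 2GM/c^2 = 2 * 6.674e-11 * 8.469162e+32 / (3e8)^2 = 1.256e+06

1.256e+06 m


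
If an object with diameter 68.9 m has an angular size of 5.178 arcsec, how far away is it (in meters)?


D = size / theta_rad, theta_rad = 5.178 * pi/(180*3600) = 2.510e-05, D = 2.745e+06

2.745e+06 m


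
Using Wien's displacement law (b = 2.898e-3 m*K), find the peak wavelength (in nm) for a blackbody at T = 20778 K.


lam_max = b / T = 2.898e-3 / 20778 = 1.395e-07 m = 139.4744 nm

139.4744 nm


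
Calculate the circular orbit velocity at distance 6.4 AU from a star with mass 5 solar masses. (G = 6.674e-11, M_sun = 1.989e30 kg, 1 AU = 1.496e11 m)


v = sqrt(GM/r) = sqrt(6.674e-11 * 9.945e+30 / 9.574e+11) = 26329.3241

26329.3241 m/s


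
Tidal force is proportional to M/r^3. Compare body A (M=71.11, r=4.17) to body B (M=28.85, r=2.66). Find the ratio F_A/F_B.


Ratio = (M1/r1^3) / (M2/r2^3) = (71.11/4.17^3) / (28.85/2.66^3) = 0.6398

0.6398


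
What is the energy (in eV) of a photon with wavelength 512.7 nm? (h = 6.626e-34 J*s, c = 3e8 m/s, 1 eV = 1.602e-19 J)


E = hc/lambda = 6.626e-34 * 3e8 / 5.127e-07 = 3.877e-19 J = 2.4202 eV

2.4202 eV


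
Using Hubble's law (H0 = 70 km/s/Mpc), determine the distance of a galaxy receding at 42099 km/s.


d = v / H0 = 42099 / 70 = 601.4143

601.4143 Mpc


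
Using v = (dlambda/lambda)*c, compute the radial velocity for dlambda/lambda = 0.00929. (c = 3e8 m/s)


v = (dlambda/lambda) * c = 0.00929 * 3e8 = 2.787e+06

2.787e+06 m/s


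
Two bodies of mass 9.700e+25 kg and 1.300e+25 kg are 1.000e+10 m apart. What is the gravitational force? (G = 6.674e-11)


F = G*m1*m2/r^2 = 6.674e-11 * 9.700e+25 * 1.300e+25 / (1.000e+10)^2 = 6.674e-11 * 1.261e+51 / 1.000e+20 = 8.416e+20

8.416e+20 N


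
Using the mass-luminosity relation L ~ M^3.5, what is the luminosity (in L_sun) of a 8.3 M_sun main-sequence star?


L/L_sun = (M/M_sun)^3.5 = 8.3^3.5 = 1647.3024

1647.3024 L_sun


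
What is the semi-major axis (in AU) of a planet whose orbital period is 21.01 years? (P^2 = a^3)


a = P^(2/3) = 21.01^(2/3) = 7.6141

7.6141 AU


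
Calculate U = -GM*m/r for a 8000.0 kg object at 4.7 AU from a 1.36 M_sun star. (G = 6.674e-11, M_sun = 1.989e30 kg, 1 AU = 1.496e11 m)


M = 1.36 * 1.989e30 kg = 2.70504e+30 kg; r = 4.7 AU * 1.496e11 m/AU = 7.0312e+11 m. U = -GM*m/r = -(6.674e-11 * 2.70504e+30 * 8000.0) / 7.0312e+11 = -2.054e+12

-2.054e+12 J


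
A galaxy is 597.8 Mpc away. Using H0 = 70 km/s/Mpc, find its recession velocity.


v = H0 * d = 70 * 597.8 = 41846.0

41846.0 km/s


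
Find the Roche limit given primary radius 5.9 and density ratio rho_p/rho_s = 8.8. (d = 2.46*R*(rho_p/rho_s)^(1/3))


d_Roche = 2.46 * 5.9 * 8.8^(1/3) = 29.965

29.965


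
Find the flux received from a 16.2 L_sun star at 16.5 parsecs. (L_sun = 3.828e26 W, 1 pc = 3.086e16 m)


F = L / (4*pi*d^2) = 6.201e+27 / (4*pi*(5.092e+17)^2) = 1.903e-09

1.903e-09 W/m^2


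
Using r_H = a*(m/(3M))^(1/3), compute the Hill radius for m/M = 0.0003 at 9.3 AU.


r_H = a * (m/3M)^(1/3) = 9.3 * (0.0003/3)^(1/3) = 0.4317

0.4317 AU


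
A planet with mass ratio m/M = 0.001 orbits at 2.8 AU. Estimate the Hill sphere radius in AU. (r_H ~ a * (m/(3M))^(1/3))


r_H = a * (m/3M)^(1/3) = 2.8 * (0.001/3)^(1/3) = 0.1941

0.1941 AU


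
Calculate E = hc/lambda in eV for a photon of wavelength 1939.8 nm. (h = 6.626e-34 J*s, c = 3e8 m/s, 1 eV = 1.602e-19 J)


E = hc/lambda = 6.626e-34 * 3e8 / 1.940e-06 = 1.025e-19 J = 0.6397 eV

0.6397 eV


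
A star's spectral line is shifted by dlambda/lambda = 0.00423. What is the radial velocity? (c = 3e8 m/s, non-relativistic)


v = (dlambda/lambda) * c = 0.00423 * 3e8 = 1.269e+06

1.269e+06 m/s


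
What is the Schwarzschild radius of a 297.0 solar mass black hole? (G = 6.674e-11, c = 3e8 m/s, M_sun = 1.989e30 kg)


M = 297.0 * 1.989e30 kg = 5.90733e+32 kg. rs = 2GM/c^2 = 2 * 6.674e-11 * 5.90733e+32 / (3e8)^2 = 876122.676

876122.676 m


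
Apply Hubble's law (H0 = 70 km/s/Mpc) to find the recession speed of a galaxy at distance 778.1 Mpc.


v = H0 * d = 70 * 778.1 = 54467.0

54467.0 km/s


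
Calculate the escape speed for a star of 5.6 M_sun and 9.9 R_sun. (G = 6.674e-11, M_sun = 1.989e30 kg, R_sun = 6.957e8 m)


M = 5.6 * 1.989e30 kg = 1.11384e+31 kg; R = 9.9 * 6.957e8 m = 6.88743e+09 m. v_esc = sqrt(2GM/R) = sqrt(2 * 6.674e-11 * 1.11384e+31 / 6.88743e+09) = 464612.5162

464612.5162 m/s


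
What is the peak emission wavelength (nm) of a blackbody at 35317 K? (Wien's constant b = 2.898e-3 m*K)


lam_max = b / T = 2.898e-3 / 35317 = 8.206e-08 m = 82.0568 nm

82.0568 nm


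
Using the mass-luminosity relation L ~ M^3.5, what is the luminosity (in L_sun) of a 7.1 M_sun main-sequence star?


L/L_sun = (M/M_sun)^3.5 = 7.1^3.5 = 953.6834

953.6834 L_sun


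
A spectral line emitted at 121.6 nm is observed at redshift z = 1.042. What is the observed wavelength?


lam_obs = lam_emit * (1 + z) = 121.6 * (1 + 1.042) = 248.3072

248.3072 nm


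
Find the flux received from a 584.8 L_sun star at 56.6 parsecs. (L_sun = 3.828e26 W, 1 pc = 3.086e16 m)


F = L / (4*pi*d^2) = 2.239e+29 / (4*pi*(1.747e+18)^2) = 5.839e-09

5.839e-09 W/m^2


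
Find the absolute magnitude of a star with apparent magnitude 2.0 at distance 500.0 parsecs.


M = m - 5*log10(d) + 5 = 2.0 - 5*log10(500.0) + 5 = -6.4949

-6.4949


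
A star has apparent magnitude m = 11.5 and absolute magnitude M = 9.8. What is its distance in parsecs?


d = 10^((m - M + 5)/5) = 10^((11.5 - 9.8 + 5)/5) = 21.8776

21.8776 pc


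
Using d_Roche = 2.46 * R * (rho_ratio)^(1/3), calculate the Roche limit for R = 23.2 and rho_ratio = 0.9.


d_Roche = 2.46 * 23.2 * 0.9^(1/3) = 55.1024

55.1024


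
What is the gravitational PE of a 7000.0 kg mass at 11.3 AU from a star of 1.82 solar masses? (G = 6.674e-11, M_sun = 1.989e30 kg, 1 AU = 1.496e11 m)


M = 1.82 * 1.989e30 kg = 3.61998e+30 kg; r = 11.3 AU * 1.496e11 m/AU = 1.69048e+12 m. U = -GM*m/r = -(6.674e-11 * 3.61998e+30 * 7000.0) / 1.69048e+12 = -1.000e+12

-1.000e+12 J


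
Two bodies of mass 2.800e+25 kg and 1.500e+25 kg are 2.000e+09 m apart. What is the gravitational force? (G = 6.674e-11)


F = G*m1*m2/r^2 = 6.674e-11 * 2.800e+25 * 1.500e+25 / (2.000e+09)^2 = 6.674e-11 * 4.200e+50 / 4.000e+18 = 7.008e+21

7.008e+21 N


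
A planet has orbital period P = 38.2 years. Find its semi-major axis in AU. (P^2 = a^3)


a = P^(2/3) = 38.2^(2/3) = 11.3425

11.3425 AU


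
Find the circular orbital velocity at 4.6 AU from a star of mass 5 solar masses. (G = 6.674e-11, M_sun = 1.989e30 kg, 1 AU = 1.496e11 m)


v = sqrt(GM/r) = sqrt(6.674e-11 * 9.945e+30 / 6.882e+11) = 31056.3764

31056.3764 m/s


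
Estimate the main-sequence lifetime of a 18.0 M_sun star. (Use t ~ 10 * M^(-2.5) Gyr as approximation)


t = 10 * M^(-2.5) = 10 * 18.0^(-2.5) = 0.0073

0.0073 Gyr


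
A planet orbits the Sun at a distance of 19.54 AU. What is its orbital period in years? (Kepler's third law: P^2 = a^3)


P = a^(3/2) = 19.54^1.5 = 86.3748

86.3748 years


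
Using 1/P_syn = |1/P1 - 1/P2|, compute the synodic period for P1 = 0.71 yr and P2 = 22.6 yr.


1/P_syn = |1/P1 - 1/P2| = |1/0.71 - 1/22.6| => P_syn = 0.733

0.733 years


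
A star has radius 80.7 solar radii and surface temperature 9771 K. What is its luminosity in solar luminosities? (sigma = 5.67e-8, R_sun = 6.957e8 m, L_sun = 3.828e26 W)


R = 80.7 * 6.957e8 m = 5.614299e+10 m. L = 4*pi*R^2*sigma*T^4 = 4*pi*(5.614299e+10)^2 * 5.67e-8 * 9771^4 = 2.047104685e+31 W. L/L_sun = 2.047104685e+31 / 3.828e26 = 53477.1339

53477.1339 L_sun


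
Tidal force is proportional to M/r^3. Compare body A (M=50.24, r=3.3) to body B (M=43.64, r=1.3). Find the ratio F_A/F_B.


Ratio = (M1/r1^3) / (M2/r2^3) = (50.24/3.3^3) / (43.64/1.3^3) = 0.0704

0.0704


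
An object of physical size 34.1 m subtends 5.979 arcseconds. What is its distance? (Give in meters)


D = size / theta_rad, theta_rad = 5.979 * pi/(180*3600) = 2.899e-05, D = 1.176e+06

1.176e+06 m


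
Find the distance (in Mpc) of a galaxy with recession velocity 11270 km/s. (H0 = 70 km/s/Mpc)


d = v / H0 = 11270 / 70 = 161.0

161.0 Mpc


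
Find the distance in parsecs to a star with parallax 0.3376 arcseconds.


d = 1/p = 1/0.3376 = 2.9621

2.9621 pc


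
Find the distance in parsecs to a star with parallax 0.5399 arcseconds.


d = 1/p = 1/0.5399 = 1.8522

1.8522 pc


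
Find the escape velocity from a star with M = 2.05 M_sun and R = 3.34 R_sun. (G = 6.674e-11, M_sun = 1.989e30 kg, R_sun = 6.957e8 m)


M = 2.05 * 1.989e30 kg = 4.07745e+30 kg; R = 3.34 * 6.957e8 m = 2.323638e+09 m. v_esc = sqrt(2GM/R) = sqrt(2 * 6.674e-11 * 4.07745e+30 / 2.323638e+09) = 483969.715

483969.715 m/s


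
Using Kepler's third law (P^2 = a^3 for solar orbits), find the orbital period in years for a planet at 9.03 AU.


P = a^(3/2) = 9.03^1.5 = 27.1351

27.1351 years


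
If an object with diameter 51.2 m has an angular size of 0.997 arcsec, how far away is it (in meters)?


D = size / theta_rad, theta_rad = 0.997 * pi/(180*3600) = 4.834e-06, D = 1.059e+07

1.059e+07 m


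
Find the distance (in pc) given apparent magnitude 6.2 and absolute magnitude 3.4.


d = 10^((m - M + 5)/5) = 10^((6.2 - 3.4 + 5)/5) = 36.3078

36.3078 pc


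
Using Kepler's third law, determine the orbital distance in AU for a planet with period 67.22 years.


a = P^(2/3) = 67.22^(2/3) = 16.5323

16.5323 AU


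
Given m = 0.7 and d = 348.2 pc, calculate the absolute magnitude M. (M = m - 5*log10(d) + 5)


M = m - 5*log10(d) + 5 = 0.7 - 5*log10(348.2) + 5 = -7.0091

-7.0091


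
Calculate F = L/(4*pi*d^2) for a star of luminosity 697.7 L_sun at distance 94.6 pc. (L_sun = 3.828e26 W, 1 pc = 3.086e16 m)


F = L / (4*pi*d^2) = 2.671e+29 / (4*pi*(2.919e+18)^2) = 2.494e-09

2.494e-09 W/m^2


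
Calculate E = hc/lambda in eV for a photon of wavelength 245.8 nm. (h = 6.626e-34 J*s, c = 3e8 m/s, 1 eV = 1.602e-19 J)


E = hc/lambda = 6.626e-34 * 3e8 / 2.458e-07 = 8.087e-19 J = 5.0481 eV

5.0481 eV


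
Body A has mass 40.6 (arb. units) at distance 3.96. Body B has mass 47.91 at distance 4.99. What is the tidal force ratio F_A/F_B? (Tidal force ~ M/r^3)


Ratio = (M1/r1^3) / (M2/r2^3) = (40.6/3.96^3) / (47.91/4.99^3) = 1.6956

1.6956


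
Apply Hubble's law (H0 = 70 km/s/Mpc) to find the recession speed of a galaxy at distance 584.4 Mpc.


v = H0 * d = 70 * 584.4 = 40908.0

40908.0 km/s


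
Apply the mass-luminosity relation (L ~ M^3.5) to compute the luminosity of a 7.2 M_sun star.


L/L_sun = (M/M_sun)^3.5 = 7.2^3.5 = 1001.5295

1001.5295 L_sun


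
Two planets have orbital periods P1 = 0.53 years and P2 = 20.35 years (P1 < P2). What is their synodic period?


1/P_syn = |1/P1 - 1/P2| = |1/0.53 - 1/20.35| => P_syn = 0.5442

0.5442 years


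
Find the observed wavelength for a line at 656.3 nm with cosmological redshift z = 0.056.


lam_obs = lam_emit * (1 + z) = 656.3 * (1 + 0.056) = 693.0528

693.0528 nm


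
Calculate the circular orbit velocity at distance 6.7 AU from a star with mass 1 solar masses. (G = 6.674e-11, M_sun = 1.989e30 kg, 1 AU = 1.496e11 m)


v = sqrt(GM/r) = sqrt(6.674e-11 * 1.989e+30 / 1.002e+12) = 11508.1972

11508.1972 m/s


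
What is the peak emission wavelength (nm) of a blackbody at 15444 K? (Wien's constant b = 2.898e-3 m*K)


lam_max = b / T = 2.898e-3 / 15444 = 1.876e-07 m = 187.6457 nm

187.6457 nm


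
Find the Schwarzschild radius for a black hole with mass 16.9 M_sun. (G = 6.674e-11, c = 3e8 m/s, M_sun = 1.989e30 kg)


M = 16.9 * 1.989e30 kg = 3.36141e+31 kg. rs = 2GM/c^2 = 2 * 6.674e-11 * 3.36141e+31 / (3e8)^2 = 49853.4452

49853.4452 m


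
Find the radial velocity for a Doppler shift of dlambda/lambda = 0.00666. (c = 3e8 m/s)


v = (dlambda/lambda) * c = 0.00666 * 3e8 = 1.998e+06

1.998e+06 m/s


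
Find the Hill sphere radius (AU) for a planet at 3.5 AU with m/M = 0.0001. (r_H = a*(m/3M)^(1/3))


r_H = a * (m/3M)^(1/3) = 3.5 * (0.0001/3)^(1/3) = 0.1126

0.1126 AU


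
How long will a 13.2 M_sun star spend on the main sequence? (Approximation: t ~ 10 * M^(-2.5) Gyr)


t = 10 * M^(-2.5) = 10 * 13.2^(-2.5) = 0.0158

0.0158 Gyr


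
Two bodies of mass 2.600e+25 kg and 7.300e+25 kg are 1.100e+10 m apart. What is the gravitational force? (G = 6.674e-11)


F = G*m1*m2/r^2 = 6.674e-11 * 2.600e+25 * 7.300e+25 / (1.100e+10)^2 = 6.674e-11 * 1.898e+51 / 1.210e+20 = 1.047e+21

1.047e+21 N
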